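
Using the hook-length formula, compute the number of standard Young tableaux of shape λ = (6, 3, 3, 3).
# SYT of shape (6, 3, 3, 3) = 50050

Hook-length formula: f^λ = n! / Π hook(c), product over all cells c of the Young diagram. For λ = (6, 3, 3, 3), n = 15 boxes. Hook lengths by row (left-to-right, top-to-bottom): [9, 8, 7, 3, 2, 1]; [5, 4, 3]; [4, 3, 2]; [3, 2, 1]. Product of hooks = 26127360. So f^λ = 15! / 26127360 = 1307674368000 / 26127360 = 50050.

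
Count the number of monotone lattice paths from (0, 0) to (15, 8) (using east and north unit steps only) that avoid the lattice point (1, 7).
Number of paths = 490194

Total paths from (0, 0) to (15, 8): C(23, 15) = 490314. Paths through (1, 7): (paths (0, 0) → (1, 7)) × (paths (1, 7) → (15, 8)) = C(8, 1) · C(15, 14) = 8 · 15 = 120. Avoidance count = 490314 − 120 = 490194.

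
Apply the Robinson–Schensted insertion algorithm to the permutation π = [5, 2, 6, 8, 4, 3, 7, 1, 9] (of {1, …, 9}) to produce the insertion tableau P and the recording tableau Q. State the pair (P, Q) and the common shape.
P = [1, 3, 7, 9] / [2, 6, 8] / [4] / [5];  Q = [1, 3, 4, 9] / [2, 5, 7] / [6] / [8];  common shape = (4, 3, 1, 1)

Row-insert the values π_1, π_2, … into P one at a time, bumping the leftmost entry strictly greater than the inserted value down to the next row. The recording tableau Q records, in position (i, j), the step at which that cell was added to P.
  Insert 5 (step 1): P = [5];  Q = [1]
  Insert 2 (step 2): P = [2] / [5];  Q = [1] / [2]
  Insert 6 (step 3): P = [2, 6] / [5];  Q = [1, 3] / [2]
  Insert 8 (step 4): P = [2, 6, 8] / [5];  Q = [1, 3, 4] / [2]
  Insert 4 (step 5): P = [2, 4, 8] / [5, 6];  Q = [1, 3, 4] / [2, 5]
  Insert 3 (step 6): P = [2, 3, 8] / [4, 6] / [5];  Q = [1, 3, 4] / [2, 5] / [6]
  Insert 7 (step 7): P = [2, 3, 7] / [4, 6, 8] / [5];  Q = [1, 3, 4] / [2, 5, 7] / [6]
  Insert 1 (step 8): P = [1, 3, 7] / [2, 6, 8] / [4] / [5];  Q = [1, 3, 4] / [2, 5, 7] / [6] / [8]
  Insert 9 (step 9): P = [1, 3, 7, 9] / [2, 6, 8] / [4] / [5];  Q = [1, 3, 4, 9] / [2, 5, 7] / [6] / [8]
Final shape: (4, 3, 1, 1).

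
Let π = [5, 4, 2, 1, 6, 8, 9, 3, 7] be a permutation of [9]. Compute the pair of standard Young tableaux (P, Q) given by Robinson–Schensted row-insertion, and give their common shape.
P = [1, 3, 7, 9] / [2, 6, 8] / [4] / [5];  Q = [1, 5, 6, 7] / [2, 8, 9] / [3] / [4];  common shape = (4, 3, 1, 1)

Row-insert the values π_1, π_2, … into P one at a time, bumping the leftmost entry strictly greater than the inserted value down to the next row. The recording tableau Q records, in position (i, j), the step at which that cell was added to P.
  Insert 5 (step 1): P = [5];  Q = [1]
  Insert 4 (step 2): P = [4] / [5];  Q = [1] / [2]
  Insert 2 (step 3): P = [2] / [4] / [5];  Q = [1] / [2] / [3]
  Insert 1 (step 4): P = [1] / [2] / [4] / [5];  Q = [1] / [2] / [3] / [4]
  Insert 6 (step 5): P = [1, 6] / [2] / [4] / [5];  Q = [1, 5] / [2] / [3] / [4]
  Insert 8 (step 6): P = [1, 6, 8] / [2] / [4] / [5];  Q = [1, 5, 6] / [2] / [3] / [4]
  Insert 9 (step 7): P = [1, 6, 8, 9] / [2] / [4] / [5];  Q = [1, 5, 6, 7] / [2] / [3] / [4]
  Insert 3 (step 8): P = [1, 3, 8, 9] / [2, 6] / [4] / [5];  Q = [1, 5, 6, 7] / [2, 8] / [3] / [4]
  Insert 7 (step 9): P = [1, 3, 7, 9] / [2, 6, 8] / [4] / [5];  Q = [1, 5, 6, 7] / [2, 8, 9] / [3] / [4]
Final shape: (4, 3, 1, 1).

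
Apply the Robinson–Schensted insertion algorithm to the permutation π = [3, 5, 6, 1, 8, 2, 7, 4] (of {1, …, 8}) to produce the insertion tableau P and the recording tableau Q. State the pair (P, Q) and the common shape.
P = [1, 2, 4, 7] / [3, 5, 6] / [8];  Q = [1, 2, 3, 5] / [4, 6, 7] / [8];  common shape = (4, 3, 1)

Row-insert the values π_1, π_2, … into P one at a time, bumping the leftmost entry strictly greater than the inserted value down to the next row. The recording tableau Q records, in position (i, j), the step at which that cell was added to P.
  Insert 3 (step 1): P = [3];  Q = [1]
  Insert 5 (step 2): P = [3, 5];  Q = [1, 2]
  Insert 6 (step 3): P = [3, 5, 6];  Q = [1, 2, 3]
  Insert 1 (step 4): P = [1, 5, 6] / [3];  Q = [1, 2, 3] / [4]
  Insert 8 (step 5): P = [1, 5, 6, 8] / [3];  Q = [1, 2, 3, 5] / [4]
  Insert 2 (step 6): P = [1, 2, 6, 8] / [3, 5];  Q = [1, 2, 3, 5] / [4, 6]
  Insert 7 (step 7): P = [1, 2, 6, 7] / [3, 5, 8];  Q = [1, 2, 3, 5] / [4, 6, 7]
  Insert 4 (step 8): P = [1, 2, 4, 7] / [3, 5, 6] / [8];  Q = [1, 2, 3, 5] / [4, 6, 7] / [8]
Final shape: (4, 3, 1).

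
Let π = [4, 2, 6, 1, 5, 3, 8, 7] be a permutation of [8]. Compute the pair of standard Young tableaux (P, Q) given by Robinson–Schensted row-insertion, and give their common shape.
P = [1, 3, 7] / [2, 5, 8] / [4, 6];  Q = [1, 3, 7] / [2, 5, 8] / [4, 6];  common shape = (3, 3, 2)

Row-insert the values π_1, π_2, … into P one at a time, bumping the leftmost entry strictly greater than the inserted value down to the next row. The recording tableau Q records, in position (i, j), the step at which that cell was added to P.
  Insert 4 (step 1): P = [4];  Q = [1]
  Insert 2 (step 2): P = [2] / [4];  Q = [1] / [2]
  Insert 6 (step 3): P = [2, 6] / [4];  Q = [1, 3] / [2]
  Insert 1 (step 4): P = [1, 6] / [2] / [4];  Q = [1, 3] / [2] / [4]
  Insert 5 (step 5): P = [1, 5] / [2, 6] / [4];  Q = [1, 3] / [2, 5] / [4]
  Insert 3 (step 6): P = [1, 3] / [2, 5] / [4, 6];  Q = [1, 3] / [2, 5] / [4, 6]
  Insert 8 (step 7): P = [1, 3, 8] / [2, 5] / [4, 6];  Q = [1, 3, 7] / [2, 5] / [4, 6]
  Insert 7 (step 8): P = [1, 3, 7] / [2, 5, 8] / [4, 6];  Q = [1, 3, 7] / [2, 5, 8] / [4, 6]
Final shape: (3, 3, 2).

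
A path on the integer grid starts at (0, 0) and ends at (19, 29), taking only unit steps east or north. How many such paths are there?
Number of paths = 11541847896480

A monotone lattice path from (0, 0) to (19, 29) consists of 19 east steps and 29 north steps in some order, so it is determined by which 19 of the 48 steps are east. The count is C(48, 19) = 11541847896480.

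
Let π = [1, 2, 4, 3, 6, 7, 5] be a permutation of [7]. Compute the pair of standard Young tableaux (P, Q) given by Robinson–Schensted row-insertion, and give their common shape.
P = [1, 2, 3, 5, 7] / [4, 6];  Q = [1, 2, 3, 5, 6] / [4, 7];  common shape = (5, 2)

Row-insert the values π_1, π_2, … into P one at a time, bumping the leftmost entry strictly greater than the inserted value down to the next row. The recording tableau Q records, in position (i, j), the step at which that cell was added to P.
  Insert 1 (step 1): P = [1];  Q = [1]
  Insert 2 (step 2): P = [1, 2];  Q = [1, 2]
  Insert 4 (step 3): P = [1, 2, 4];  Q = [1, 2, 3]
  Insert 3 (step 4): P = [1, 2, 3] / [4];  Q = [1, 2, 3] / [4]
  Insert 6 (step 5): P = [1, 2, 3, 6] / [4];  Q = [1, 2, 3, 5] / [4]
  Insert 7 (step 6): P = [1, 2, 3, 6, 7] / [4];  Q = [1, 2, 3, 5, 6] / [4]
  Insert 5 (step 7): P = [1, 2, 3, 5, 7] / [4, 6];  Q = [1, 2, 3, 5, 6] / [4, 7]
Final shape: (5, 2).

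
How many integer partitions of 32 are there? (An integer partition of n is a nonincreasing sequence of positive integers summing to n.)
p(32) = 8349

Compute p(n) via the recurrence p(n, m) = p(n, m−1) + p(n−m, m), where p(n, m) counts partitions of n with all parts ≤ m and p(n) = p(n, n). The base cases are p(0, m) = 1 and p(n, 0) = 0 for n > 0. Filling the table yields p(32) = 8349. (Euler's pentagonal recurrence is an alternative.)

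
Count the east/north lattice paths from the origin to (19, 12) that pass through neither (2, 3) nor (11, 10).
Number of paths = 99150805

Inclusion–exclusion. Total paths: C(31, 19) = 141120525. Through P₁: C(5, 2)·C(26, 17) = 31245500. Through P₂: C(21, 11)·C(10, 8) = 15872220. Since P₁ is strictly southwest of P₂, a monotone path through both must visit P₁ then P₂; paths through both = C(5, 2)·C(16, 9)·C(10, 8) = 5148000. Avoid both = 141120525 − 31245500 − 15872220 + 5148000 = 99150805.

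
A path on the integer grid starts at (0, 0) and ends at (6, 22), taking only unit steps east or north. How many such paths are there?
Number of paths = 376740

A monotone lattice path from (0, 0) to (6, 22) consists of 6 east steps and 22 north steps in some order, so it is determined by which 6 of the 28 steps are east. The count is C(28, 6) = 376740.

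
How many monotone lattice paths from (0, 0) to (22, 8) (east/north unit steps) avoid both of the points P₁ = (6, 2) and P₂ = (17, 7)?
Number of paths = 2420961

Inclusion–exclusion. Total paths: C(30, 22) = 5852925. Through P₁: C(8, 6)·C(22, 16) = 2089164. Through P₂: C(24, 17)·C(6, 5) = 2076624. Since P₁ is strictly southwest of P₂, a monotone path through both must visit P₁ then P₂; paths through both = C(8, 6)·C(16, 11)·C(6, 5) = 733824. Avoid both = 5852925 − 2089164 − 2076624 + 733824 = 2420961.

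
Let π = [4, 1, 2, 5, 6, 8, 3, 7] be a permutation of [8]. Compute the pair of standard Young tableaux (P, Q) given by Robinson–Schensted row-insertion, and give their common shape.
P = [1, 2, 3, 6, 7] / [4, 5, 8];  Q = [1, 3, 4, 5, 6] / [2, 7, 8];  common shape = (5, 3)

Row-insert the values π_1, π_2, … into P one at a time, bumping the leftmost entry strictly greater than the inserted value down to the next row. The recording tableau Q records, in position (i, j), the step at which that cell was added to P.
  Insert 4 (step 1): P = [4];  Q = [1]
  Insert 1 (step 2): P = [1] / [4];  Q = [1] / [2]
  Insert 2 (step 3): P = [1, 2] / [4];  Q = [1, 3] / [2]
  Insert 5 (step 4): P = [1, 2, 5] / [4];  Q = [1, 3, 4] / [2]
  Insert 6 (step 5): P = [1, 2, 5, 6] / [4];  Q = [1, 3, 4, 5] / [2]
  Insert 8 (step 6): P = [1, 2, 5, 6, 8] / [4];  Q = [1, 3, 4, 5, 6] / [2]
  Insert 3 (step 7): P = [1, 2, 3, 6, 8] / [4, 5];  Q = [1, 3, 4, 5, 6] / [2, 7]
  Insert 7 (step 8): P = [1, 2, 3, 6, 7] / [4, 5, 8];  Q = [1, 3, 4, 5, 6] / [2, 7, 8]
Final shape: (5, 3).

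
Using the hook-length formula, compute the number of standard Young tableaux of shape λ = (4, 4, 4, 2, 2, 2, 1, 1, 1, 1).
# SYT of shape (4, 4, 4, 2, 2, 2, 1, 1, 1, 1) = 279798750

Hook-length formula: f^λ = n! / Π hook(c), product over all cells c of the Young diagram. For λ = (4, 4, 4, 2, 2, 2, 1, 1, 1, 1), n = 22 boxes. Hook lengths by row (left-to-right, top-to-bottom): [13, 8, 4, 3]; [12, 7, 3, 2]; [11, 6, 2, 1]; [8, 3]; [7, 2]; [6, 1]; [4]; [3]; [2]; [1]. Product of hooks = 4017175658496. So f^λ = 22! / 4017175658496 = 1124000727777607680000 / 4017175658496 = 279798750.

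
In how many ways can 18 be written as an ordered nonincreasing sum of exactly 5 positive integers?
p(18, 5 parts) = 57

Partitions of n into exactly k parts are in bijection with partitions of n − k into at most k parts (subtract 1 from each part). So p(18, exactly 5) = p(13, parts ≤ 5). Computing via the recurrence p(m, j) = p(m, j−1) + p(m−j, j) gives 57.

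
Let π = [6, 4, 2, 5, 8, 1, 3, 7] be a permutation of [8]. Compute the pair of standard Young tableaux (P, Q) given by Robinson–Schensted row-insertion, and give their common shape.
P = [1, 3, 7] / [2, 5, 8] / [4] / [6];  Q = [1, 4, 5] / [2, 7, 8] / [3] / [6];  common shape = (3, 3, 1, 1)

Row-insert the values π_1, π_2, … into P one at a time, bumping the leftmost entry strictly greater than the inserted value down to the next row. The recording tableau Q records, in position (i, j), the step at which that cell was added to P.
  Insert 6 (step 1): P = [6];  Q = [1]
  Insert 4 (step 2): P = [4] / [6];  Q = [1] / [2]
  Insert 2 (step 3): P = [2] / [4] / [6];  Q = [1] / [2] / [3]
  Insert 5 (step 4): P = [2, 5] / [4] / [6];  Q = [1, 4] / [2] / [3]
  Insert 8 (step 5): P = [2, 5, 8] / [4] / [6];  Q = [1, 4, 5] / [2] / [3]
  Insert 1 (step 6): P = [1, 5, 8] / [2] / [4] / [6];  Q = [1, 4, 5] / [2] / [3] / [6]
  Insert 3 (step 7): P = [1, 3, 8] / [2, 5] / [4] / [6];  Q = [1, 4, 5] / [2, 7] / [3] / [6]
  Insert 7 (step 8): P = [1, 3, 7] / [2, 5, 8] / [4] / [6];  Q = [1, 4, 5] / [2, 7, 8] / [3] / [6]
Final shape: (3, 3, 1, 1).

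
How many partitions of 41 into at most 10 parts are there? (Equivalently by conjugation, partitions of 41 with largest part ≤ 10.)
p(41, parts ≤ 10) = 19466

Use the recurrence p(n, m) = p(n, m−1) + p(n−m, m): either the largest part is < m (count p(n, m−1)) or the largest part is exactly m (remove one copy of m, count p(n−m, m)). With p(0, ·) = 1 this gives p(41, parts ≤ 10) = 19466. (By conjugating Young diagrams, this also counts partitions of 41 into at most 10 parts.)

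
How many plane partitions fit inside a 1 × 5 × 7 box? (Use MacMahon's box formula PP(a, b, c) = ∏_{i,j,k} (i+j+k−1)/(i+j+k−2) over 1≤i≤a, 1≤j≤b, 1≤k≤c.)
PP(1, 5, 7) = 792

Evaluate the triple product over i = 1..1, j = 1..5, k = 1..7. The factors are (2/1) · (3/2) · (4/3) · (5/4) · (6/5) · (7/6) · (8/7) · (3/2) · … (35 factors total). The numerators and denominators telescope so the product is an integer; carrying out the multiplication exactly gives PP(1, 5, 7) = 792.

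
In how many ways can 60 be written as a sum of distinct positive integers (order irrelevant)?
q(60) = 10880

A partition into distinct parts is a strictly decreasing sequence summing to n. The recurrence d(n, m) = d(n, m−1) + d(n−m, m−1) (use part m at most once) with q(n) = d(n, n) gives q(60) = 10880. (Euler's theorem: # distinct-part partitions = # odd-part partitions.)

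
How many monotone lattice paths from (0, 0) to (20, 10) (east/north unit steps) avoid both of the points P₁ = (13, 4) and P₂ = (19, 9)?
Number of paths = 14346255

Inclusion–exclusion. Total paths: C(30, 20) = 30045015. Through P₁: C(17, 13)·C(13, 7) = 4084080. Through P₂: C(28, 19)·C(2, 1) = 13813800. Since P₁ is strictly southwest of P₂, a monotone path through both must visit P₁ then P₂; paths through both = C(17, 13)·C(11, 6)·C(2, 1) = 2199120. Avoid both = 30045015 − 4084080 − 13813800 + 2199120 = 14346255.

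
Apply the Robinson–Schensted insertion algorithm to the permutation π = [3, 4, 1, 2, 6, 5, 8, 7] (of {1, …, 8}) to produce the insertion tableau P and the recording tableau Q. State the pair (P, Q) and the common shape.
P = [1, 2, 5, 7] / [3, 4, 6, 8];  Q = [1, 2, 5, 7] / [3, 4, 6, 8];  common shape = (4, 4)

Row-insert the values π_1, π_2, … into P one at a time, bumping the leftmost entry strictly greater than the inserted value down to the next row. The recording tableau Q records, in position (i, j), the step at which that cell was added to P.
  Insert 3 (step 1): P = [3];  Q = [1]
  Insert 4 (step 2): P = [3, 4];  Q = [1, 2]
  Insert 1 (step 3): P = [1, 4] / [3];  Q = [1, 2] / [3]
  Insert 2 (step 4): P = [1, 2] / [3, 4];  Q = [1, 2] / [3, 4]
  Insert 6 (step 5): P = [1, 2, 6] / [3, 4];  Q = [1, 2, 5] / [3, 4]
  Insert 5 (step 6): P = [1, 2, 5] / [3, 4, 6];  Q = [1, 2, 5] / [3, 4, 6]
  Insert 8 (step 7): P = [1, 2, 5, 8] / [3, 4, 6];  Q = [1, 2, 5, 7] / [3, 4, 6]
  Insert 7 (step 8): P = [1, 2, 5, 7] / [3, 4, 6, 8];  Q = [1, 2, 5, 7] / [3, 4, 6, 8]
Final shape: (4, 4).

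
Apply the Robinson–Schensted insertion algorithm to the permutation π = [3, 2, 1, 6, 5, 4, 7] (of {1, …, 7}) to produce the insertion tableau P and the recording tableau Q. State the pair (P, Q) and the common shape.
P = [1, 4, 7] / [2, 5] / [3, 6];  Q = [1, 4, 7] / [2, 5] / [3, 6];  common shape = (3, 2, 2)

Row-insert the values π_1, π_2, … into P one at a time, bumping the leftmost entry strictly greater than the inserted value down to the next row. The recording tableau Q records, in position (i, j), the step at which that cell was added to P.
  Insert 3 (step 1): P = [3];  Q = [1]
  Insert 2 (step 2): P = [2] / [3];  Q = [1] / [2]
  Insert 1 (step 3): P = [1] / [2] / [3];  Q = [1] / [2] / [3]
  Insert 6 (step 4): P = [1, 6] / [2] / [3];  Q = [1, 4] / [2] / [3]
  Insert 5 (step 5): P = [1, 5] / [2, 6] / [3];  Q = [1, 4] / [2, 5] / [3]
  Insert 4 (step 6): P = [1, 4] / [2, 5] / [3, 6];  Q = [1, 4] / [2, 5] / [3, 6]
  Insert 7 (step 7): P = [1, 4, 7] / [2, 5] / [3, 6];  Q = [1, 4, 7] / [2, 5] / [3, 6]
Final shape: (3, 2, 2).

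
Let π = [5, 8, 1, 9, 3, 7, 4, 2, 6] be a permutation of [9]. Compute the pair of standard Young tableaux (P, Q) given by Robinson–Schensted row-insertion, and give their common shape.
P = [1, 2, 4, 6] / [3, 7, 9] / [5] / [8];  Q = [1, 2, 4, 9] / [3, 5, 6] / [7] / [8];  common shape = (4, 3, 1, 1)

Row-insert the values π_1, π_2, … into P one at a time, bumping the leftmost entry strictly greater than the inserted value down to the next row. The recording tableau Q records, in position (i, j), the step at which that cell was added to P.
  Insert 5 (step 1): P = [5];  Q = [1]
  Insert 8 (step 2): P = [5, 8];  Q = [1, 2]
  Insert 1 (step 3): P = [1, 8] / [5];  Q = [1, 2] / [3]
  Insert 9 (step 4): P = [1, 8, 9] / [5];  Q = [1, 2, 4] / [3]
  Insert 3 (step 5): P = [1, 3, 9] / [5, 8];  Q = [1, 2, 4] / [3, 5]
  Insert 7 (step 6): P = [1, 3, 7] / [5, 8, 9];  Q = [1, 2, 4] / [3, 5, 6]
  Insert 4 (step 7): P = [1, 3, 4] / [5, 7, 9] / [8];  Q = [1, 2, 4] / [3, 5, 6] / [7]
  Insert 2 (step 8): P = [1, 2, 4] / [3, 7, 9] / [5] / [8];  Q = [1, 2, 4] / [3, 5, 6] / [7] / [8]
  Insert 6 (step 9): P = [1, 2, 4, 6] / [3, 7, 9] / [5] / [8];  Q = [1, 2, 4, 9] / [3, 5, 6] / [7] / [8]
Final shape: (4, 3, 1, 1).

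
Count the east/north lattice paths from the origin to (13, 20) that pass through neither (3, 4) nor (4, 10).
Number of paths = 317417947

Inclusion–exclusion. Total paths: C(33, 13) = 573166440. Through P₁: C(7, 3)·C(26, 10) = 185910725. Through P₂: C(14, 4)·C(19, 9) = 92470378. Since P₁ is strictly southwest of P₂, a monotone path through both must visit P₁ then P₂; paths through both = C(7, 3)·C(7, 1)·C(19, 9) = 22632610. Avoid both = 573166440 − 185910725 − 92470378 + 22632610 = 317417947.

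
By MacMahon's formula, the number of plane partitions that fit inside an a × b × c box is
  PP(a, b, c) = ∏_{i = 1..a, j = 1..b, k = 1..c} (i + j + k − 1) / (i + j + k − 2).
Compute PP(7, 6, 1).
PP(7, 6, 1) = 1716

Evaluate the triple product over i = 1..7, j = 1..6, k = 1..1. The factors are (2/1) · (3/2) · (4/3) · (5/4) · (6/5) · (7/6) · (3/2) · (4/3) · … (42 factors total). The numerators and denominators telescope so the product is an integer; carrying out the multiplication exactly gives PP(7, 6, 1) = 1716.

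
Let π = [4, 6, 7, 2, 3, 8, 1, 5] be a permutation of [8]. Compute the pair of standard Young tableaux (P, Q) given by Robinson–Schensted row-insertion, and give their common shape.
P = [1, 3, 5, 8] / [2, 6, 7] / [4];  Q = [1, 2, 3, 6] / [4, 5, 8] / [7];  common shape = (4, 3, 1)

Row-insert the values π_1, π_2, … into P one at a time, bumping the leftmost entry strictly greater than the inserted value down to the next row. The recording tableau Q records, in position (i, j), the step at which that cell was added to P.
  Insert 4 (step 1): P = [4];  Q = [1]
  Insert 6 (step 2): P = [4, 6];  Q = [1, 2]
  Insert 7 (step 3): P = [4, 6, 7];  Q = [1, 2, 3]
  Insert 2 (step 4): P = [2, 6, 7] / [4];  Q = [1, 2, 3] / [4]
  Insert 3 (step 5): P = [2, 3, 7] / [4, 6];  Q = [1, 2, 3] / [4, 5]
  Insert 8 (step 6): P = [2, 3, 7, 8] / [4, 6];  Q = [1, 2, 3, 6] / [4, 5]
  Insert 1 (step 7): P = [1, 3, 7, 8] / [2, 6] / [4];  Q = [1, 2, 3, 6] / [4, 5] / [7]
  Insert 5 (step 8): P = [1, 3, 5, 8] / [2, 6, 7] / [4];  Q = [1, 2, 3, 6] / [4, 5, 8] / [7]
Final shape: (4, 3, 1).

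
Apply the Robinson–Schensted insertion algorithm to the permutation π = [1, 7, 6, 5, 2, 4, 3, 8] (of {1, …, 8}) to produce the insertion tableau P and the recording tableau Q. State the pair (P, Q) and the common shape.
P = [1, 2, 3, 8] / [4] / [5] / [6] / [7];  Q = [1, 2, 6, 8] / [3] / [4] / [5] / [7];  common shape = (4, 1, 1, 1, 1)

Row-insert the values π_1, π_2, … into P one at a time, bumping the leftmost entry strictly greater than the inserted value down to the next row. The recording tableau Q records, in position (i, j), the step at which that cell was added to P.
  Insert 1 (step 1): P = [1];  Q = [1]
  Insert 7 (step 2): P = [1, 7];  Q = [1, 2]
  Insert 6 (step 3): P = [1, 6] / [7];  Q = [1, 2] / [3]
  Insert 5 (step 4): P = [1, 5] / [6] / [7];  Q = [1, 2] / [3] / [4]
  Insert 2 (step 5): P = [1, 2] / [5] / [6] / [7];  Q = [1, 2] / [3] / [4] / [5]
  Insert 4 (step 6): P = [1, 2, 4] / [5] / [6] / [7];  Q = [1, 2, 6] / [3] / [4] / [5]
  Insert 3 (step 7): P = [1, 2, 3] / [4] / [5] / [6] / [7];  Q = [1, 2, 6] / [3] / [4] / [5] / [7]
  Insert 8 (step 8): P = [1, 2, 3, 8] / [4] / [5] / [6] / [7];  Q = [1, 2, 6, 8] / [3] / [4] / [5] / [7]
Final shape: (4, 1, 1, 1, 1).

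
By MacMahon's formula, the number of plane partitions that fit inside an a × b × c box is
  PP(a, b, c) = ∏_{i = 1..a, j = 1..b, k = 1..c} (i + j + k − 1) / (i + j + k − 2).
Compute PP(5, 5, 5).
PP(5, 5, 5) = 267227532

Evaluate the triple product over i = 1..5, j = 1..5, k = 1..5. The factors are (2/1) · (3/2) · (4/3) · (5/4) · (6/5) · (3/2) · (4/3) · (5/4) · … (125 factors total). The numerators and denominators telescope so the product is an integer; carrying out the multiplication exactly gives PP(5, 5, 5) = 267227532.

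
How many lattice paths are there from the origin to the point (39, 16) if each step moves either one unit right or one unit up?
Number of paths = 29749251314475

A monotone lattice path from (0, 0) to (39, 16) consists of 39 east steps and 16 north steps in some order, so it is determined by which 39 of the 55 steps are east. The count is C(55, 39) = 29749251314475.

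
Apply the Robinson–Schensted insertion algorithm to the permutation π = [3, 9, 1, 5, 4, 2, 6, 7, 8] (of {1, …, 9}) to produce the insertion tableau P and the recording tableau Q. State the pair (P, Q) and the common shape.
P = [1, 2, 6, 7, 8] / [3, 4] / [5] / [9];  Q = [1, 2, 7, 8, 9] / [3, 4] / [5] / [6];  common shape = (5, 2, 1, 1)

Row-insert the values π_1, π_2, … into P one at a time, bumping the leftmost entry strictly greater than the inserted value down to the next row. The recording tableau Q records, in position (i, j), the step at which that cell was added to P.
  Insert 3 (step 1): P = [3];  Q = [1]
  Insert 9 (step 2): P = [3, 9];  Q = [1, 2]
  Insert 1 (step 3): P = [1, 9] / [3];  Q = [1, 2] / [3]
  Insert 5 (step 4): P = [1, 5] / [3, 9];  Q = [1, 2] / [3, 4]
  Insert 4 (step 5): P = [1, 4] / [3, 5] / [9];  Q = [1, 2] / [3, 4] / [5]
  Insert 2 (step 6): P = [1, 2] / [3, 4] / [5] / [9];  Q = [1, 2] / [3, 4] / [5] / [6]
  Insert 6 (step 7): P = [1, 2, 6] / [3, 4] / [5] / [9];  Q = [1, 2, 7] / [3, 4] / [5] / [6]
  Insert 7 (step 8): P = [1, 2, 6, 7] / [3, 4] / [5] / [9];  Q = [1, 2, 7, 8] / [3, 4] / [5] / [6]
  Insert 8 (step 9): P = [1, 2, 6, 7, 8] / [3, 4] / [5] / [9];  Q = [1, 2, 7, 8, 9] / [3, 4] / [5] / [6]
Final shape: (5, 2, 1, 1).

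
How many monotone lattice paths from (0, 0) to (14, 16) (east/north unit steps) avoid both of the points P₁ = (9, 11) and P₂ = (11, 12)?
Number of paths = 73409825

Inclusion–exclusion. Total paths: C(30, 14) = 145422675. Through P₁: C(20, 9)·C(10, 5) = 42325920. Through P₂: C(23, 11)·C(7, 3) = 47322730. Since P₁ is strictly southwest of P₂, a monotone path through both must visit P₁ then P₂; paths through both = C(20, 9)·C(3, 2)·C(7, 3) = 17635800. Avoid both = 145422675 − 42325920 − 47322730 + 17635800 = 73409825.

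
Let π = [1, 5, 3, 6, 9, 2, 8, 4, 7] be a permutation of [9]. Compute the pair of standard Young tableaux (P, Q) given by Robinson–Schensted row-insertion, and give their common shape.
P = [1, 2, 4, 7] / [3, 6, 8] / [5, 9];  Q = [1, 2, 4, 5] / [3, 7, 9] / [6, 8];  common shape = (4, 3, 2)

Row-insert the values π_1, π_2, … into P one at a time, bumping the leftmost entry strictly greater than the inserted value down to the next row. The recording tableau Q records, in position (i, j), the step at which that cell was added to P.
  Insert 1 (step 1): P = [1];  Q = [1]
  Insert 5 (step 2): P = [1, 5];  Q = [1, 2]
  Insert 3 (step 3): P = [1, 3] / [5];  Q = [1, 2] / [3]
  Insert 6 (step 4): P = [1, 3, 6] / [5];  Q = [1, 2, 4] / [3]
  Insert 9 (step 5): P = [1, 3, 6, 9] / [5];  Q = [1, 2, 4, 5] / [3]
  Insert 2 (step 6): P = [1, 2, 6, 9] / [3] / [5];  Q = [1, 2, 4, 5] / [3] / [6]
  Insert 8 (step 7): P = [1, 2, 6, 8] / [3, 9] / [5];  Q = [1, 2, 4, 5] / [3, 7] / [6]
  Insert 4 (step 8): P = [1, 2, 4, 8] / [3, 6] / [5, 9];  Q = [1, 2, 4, 5] / [3, 7] / [6, 8]
  Insert 7 (step 9): P = [1, 2, 4, 7] / [3, 6, 8] / [5, 9];  Q = [1, 2, 4, 5] / [3, 7, 9] / [6, 8]
Final shape: (4, 3, 2).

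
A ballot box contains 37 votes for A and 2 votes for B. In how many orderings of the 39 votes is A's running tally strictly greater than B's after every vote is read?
Strict-lead orderings = 665

Total orderings of the 39 votes with 37 for A: C(39, 37) = 741. By the Bertrand ballot formula (Cycle Lemma / reflection principle), the number of orderings in which A is strictly ahead of B throughout is (p − q)/(p + q) · C(p + q, p) = (37 − 2)/(37 + 2) · 741 = 665.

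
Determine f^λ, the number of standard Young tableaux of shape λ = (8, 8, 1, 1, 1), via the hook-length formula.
# SYT of shape (8, 8, 1, 1, 1) = 755820

Hook-length formula: f^λ = n! / Π hook(c), product over all cells c of the Young diagram. For λ = (8, 8, 1, 1, 1), n = 19 boxes. Hook lengths by row (left-to-right, top-to-bottom): [12, 8, 7, 6, 5, 4, 3, 2]; [11, 7, 6, 5, 4, 3, 2, 1]; [3]; [2]; [1]. Product of hooks = 160944537600. So f^λ = 19! / 160944537600 = 121645100408832000 / 160944537600 = 755820.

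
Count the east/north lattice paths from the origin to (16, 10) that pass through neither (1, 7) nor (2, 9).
Number of paths = 5304742

Inclusion–exclusion. Total paths: C(26, 16) = 5311735. Through P₁: C(8, 1)·C(18, 15) = 6528. Through P₂: C(11, 2)·C(15, 14) = 825. Since P₁ is strictly southwest of P₂, a monotone path through both must visit P₁ then P₂; paths through both = C(8, 1)·C(3, 1)·C(15, 14) = 360. Avoid both = 5311735 − 6528 − 825 + 360 = 5304742.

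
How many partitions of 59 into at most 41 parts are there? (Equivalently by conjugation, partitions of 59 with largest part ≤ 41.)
p(59, parts ≤ 41) = 830608

Use the recurrence p(n, m) = p(n, m−1) + p(n−m, m): either the largest part is < m (count p(n, m−1)) or the largest part is exactly m (remove one copy of m, count p(n−m, m)). With p(0, ·) = 1 this gives p(59, parts ≤ 41) = 830608. (By conjugating Young diagrams, this also counts partitions of 59 into at most 41 parts.)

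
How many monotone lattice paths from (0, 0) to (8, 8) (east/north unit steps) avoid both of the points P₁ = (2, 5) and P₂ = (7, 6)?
Number of paths = 6336

Inclusion–exclusion. Total paths: C(16, 8) = 12870. Through P₁: C(7, 2)·C(9, 6) = 1764. Through P₂: C(13, 7)·C(3, 1) = 5148. Since P₁ is strictly southwest of P₂, a monotone path through both must visit P₁ then P₂; paths through both = C(7, 2)·C(6, 5)·C(3, 1) = 378. Avoid both = 12870 − 1764 − 5148 + 378 = 6336.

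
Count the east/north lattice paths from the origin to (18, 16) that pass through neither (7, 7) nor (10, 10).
Number of paths = 1278826362

Inclusion–exclusion. Total paths: C(34, 18) = 2203961430. Through P₁: C(14, 7)·C(20, 11) = 576438720. Through P₂: C(20, 10)·C(14, 8) = 554822268. Since P₁ is strictly southwest of P₂, a monotone path through both must visit P₁ then P₂; paths through both = C(14, 7)·C(6, 3)·C(14, 8) = 206125920. Avoid both = 2203961430 − 576438720 − 554822268 + 206125920 = 1278826362.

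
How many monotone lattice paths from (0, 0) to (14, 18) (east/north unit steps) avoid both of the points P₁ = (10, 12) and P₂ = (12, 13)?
Number of paths = 267172338

Inclusion–exclusion. Total paths: C(32, 14) = 471435600. Through P₁: C(22, 10)·C(10, 4) = 135795660. Through P₂: C(25, 12)·C(7, 2) = 109206300. Since P₁ is strictly southwest of P₂, a monotone path through both must visit P₁ then P₂; paths through both = C(22, 10)·C(3, 2)·C(7, 2) = 40738698. Avoid both = 471435600 − 135795660 − 109206300 + 40738698 = 267172338.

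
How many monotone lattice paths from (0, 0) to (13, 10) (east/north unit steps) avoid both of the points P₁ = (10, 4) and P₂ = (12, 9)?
Number of paths = 514164

Inclusion–exclusion. Total paths: C(23, 13) = 1144066. Through P₁: C(14, 10)·C(9, 3) = 84084. Through P₂: C(21, 12)·C(2, 1) = 587860. Since P₁ is strictly southwest of P₂, a monotone path through both must visit P₁ then P₂; paths through both = C(14, 10)·C(7, 2)·C(2, 1) = 42042. Avoid both = 1144066 − 84084 − 587860 + 42042 = 514164.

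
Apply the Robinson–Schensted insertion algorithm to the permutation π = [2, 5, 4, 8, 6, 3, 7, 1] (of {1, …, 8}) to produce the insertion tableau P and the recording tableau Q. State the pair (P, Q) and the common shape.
P = [1, 3, 6, 7] / [2, 8] / [4] / [5];  Q = [1, 2, 4, 7] / [3, 5] / [6] / [8];  common shape = (4, 2, 1, 1)

Row-insert the values π_1, π_2, … into P one at a time, bumping the leftmost entry strictly greater than the inserted value down to the next row. The recording tableau Q records, in position (i, j), the step at which that cell was added to P.
  Insert 2 (step 1): P = [2];  Q = [1]
  Insert 5 (step 2): P = [2, 5];  Q = [1, 2]
  Insert 4 (step 3): P = [2, 4] / [5];  Q = [1, 2] / [3]
  Insert 8 (step 4): P = [2, 4, 8] / [5];  Q = [1, 2, 4] / [3]
  Insert 6 (step 5): P = [2, 4, 6] / [5, 8];  Q = [1, 2, 4] / [3, 5]
  Insert 3 (step 6): P = [2, 3, 6] / [4, 8] / [5];  Q = [1, 2, 4] / [3, 5] / [6]
  Insert 7 (step 7): P = [2, 3, 6, 7] / [4, 8] / [5];  Q = [1, 2, 4, 7] / [3, 5] / [6]
  Insert 1 (step 8): P = [1, 3, 6, 7] / [2, 8] / [4] / [5];  Q = [1, 2, 4, 7] / [3, 5] / [6] / [8]
Final shape: (4, 2, 1, 1).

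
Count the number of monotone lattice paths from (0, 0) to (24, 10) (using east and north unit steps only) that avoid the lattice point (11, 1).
Number of paths = 125159100

Total paths from (0, 0) to (24, 10): C(34, 24) = 131128140. Paths through (11, 1): (paths (0, 0) → (11, 1)) × (paths (11, 1) → (24, 10)) = C(12, 11) · C(22, 13) = 12 · 497420 = 5969040. Avoidance count = 131128140 − 5969040 = 125159100.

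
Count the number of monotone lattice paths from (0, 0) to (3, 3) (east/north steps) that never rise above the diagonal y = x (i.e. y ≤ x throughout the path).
Number of paths = 5

By the reflection principle (André's argument), the number of monotone paths to (3, 3) with n ≤ m that never go above y = x is C(6, 3) − C(6, 4) = 20 − 15 = 5.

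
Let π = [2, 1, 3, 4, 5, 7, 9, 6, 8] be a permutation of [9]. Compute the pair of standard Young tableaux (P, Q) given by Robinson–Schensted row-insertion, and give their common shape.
P = [1, 3, 4, 5, 6, 8] / [2, 7, 9];  Q = [1, 3, 4, 5, 6, 7] / [2, 8, 9];  common shape = (6, 3)

Row-insert the values π_1, π_2, … into P one at a time, bumping the leftmost entry strictly greater than the inserted value down to the next row. The recording tableau Q records, in position (i, j), the step at which that cell was added to P.
  Insert 2 (step 1): P = [2];  Q = [1]
  Insert 1 (step 2): P = [1] / [2];  Q = [1] / [2]
  Insert 3 (step 3): P = [1, 3] / [2];  Q = [1, 3] / [2]
  Insert 4 (step 4): P = [1, 3, 4] / [2];  Q = [1, 3, 4] / [2]
  Insert 5 (step 5): P = [1, 3, 4, 5] / [2];  Q = [1, 3, 4, 5] / [2]
  Insert 7 (step 6): P = [1, 3, 4, 5, 7] / [2];  Q = [1, 3, 4, 5, 6] / [2]
  Insert 9 (step 7): P = [1, 3, 4, 5, 7, 9] / [2];  Q = [1, 3, 4, 5, 6, 7] / [2]
  Insert 6 (step 8): P = [1, 3, 4, 5, 6, 9] / [2, 7];  Q = [1, 3, 4, 5, 6, 7] / [2, 8]
  Insert 8 (step 9): P = [1, 3, 4, 5, 6, 8] / [2, 7, 9];  Q = [1, 3, 4, 5, 6, 7] / [2, 8, 9]
Final shape: (6, 3).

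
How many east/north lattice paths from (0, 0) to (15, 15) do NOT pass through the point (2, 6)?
Number of paths = 141189760

Total paths from (0, 0) to (15, 15): C(30, 15) = 155117520. Paths through (2, 6): (paths (0, 0) → (2, 6)) × (paths (2, 6) → (15, 15)) = C(8, 2) · C(22, 13) = 28 · 497420 = 13927760. Avoidance count = 155117520 − 13927760 = 141189760.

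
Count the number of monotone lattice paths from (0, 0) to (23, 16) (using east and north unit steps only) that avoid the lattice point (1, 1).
Number of paths = 18982861470

Total paths from (0, 0) to (23, 16): C(39, 23) = 37711260990. Paths through (1, 1): (paths (0, 0) → (1, 1)) × (paths (1, 1) → (23, 16)) = C(2, 1) · C(37, 22) = 2 · 9364199760 = 18728399520. Avoidance count = 37711260990 − 18728399520 = 18982861470.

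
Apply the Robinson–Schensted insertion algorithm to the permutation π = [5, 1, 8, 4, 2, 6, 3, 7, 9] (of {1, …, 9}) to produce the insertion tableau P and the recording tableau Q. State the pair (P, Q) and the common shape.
P = [1, 2, 3, 7, 9] / [4, 6] / [5, 8];  Q = [1, 3, 6, 8, 9] / [2, 4] / [5, 7];  common shape = (5, 2, 2)

Row-insert the values π_1, π_2, … into P one at a time, bumping the leftmost entry strictly greater than the inserted value down to the next row. The recording tableau Q records, in position (i, j), the step at which that cell was added to P.
  Insert 5 (step 1): P = [5];  Q = [1]
  Insert 1 (step 2): P = [1] / [5];  Q = [1] / [2]
  Insert 8 (step 3): P = [1, 8] / [5];  Q = [1, 3] / [2]
  Insert 4 (step 4): P = [1, 4] / [5, 8];  Q = [1, 3] / [2, 4]
  Insert 2 (step 5): P = [1, 2] / [4, 8] / [5];  Q = [1, 3] / [2, 4] / [5]
  Insert 6 (step 6): P = [1, 2, 6] / [4, 8] / [5];  Q = [1, 3, 6] / [2, 4] / [5]
  Insert 3 (step 7): P = [1, 2, 3] / [4, 6] / [5, 8];  Q = [1, 3, 6] / [2, 4] / [5, 7]
  Insert 7 (step 8): P = [1, 2, 3, 7] / [4, 6] / [5, 8];  Q = [1, 3, 6, 8] / [2, 4] / [5, 7]
  Insert 9 (step 9): P = [1, 2, 3, 7, 9] / [4, 6] / [5, 8];  Q = [1, 3, 6, 8, 9] / [2, 4] / [5, 7]
Final shape: (5, 2, 2).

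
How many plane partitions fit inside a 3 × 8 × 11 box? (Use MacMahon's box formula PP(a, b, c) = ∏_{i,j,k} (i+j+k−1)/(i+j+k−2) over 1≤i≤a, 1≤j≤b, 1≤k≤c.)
PP(3, 8, 11) = 4783805983320

Evaluate the triple product over i = 1..3, j = 1..8, k = 1..11. The factors are (2/1) · (3/2) · (4/3) · (5/4) · (6/5) · (7/6) · (8/7) · (9/8) · … (264 factors total). The numerators and denominators telescope so the product is an integer; carrying out the multiplication exactly gives PP(3, 8, 11) = 4783805983320.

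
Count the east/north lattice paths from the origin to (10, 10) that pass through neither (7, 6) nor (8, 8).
Number of paths = 78364

Inclusion–exclusion. Total paths: C(20, 10) = 184756. Through P₁: C(13, 7)·C(7, 3) = 60060. Through P₂: C(16, 8)·C(4, 2) = 77220. Since P₁ is strictly southwest of P₂, a monotone path through both must visit P₁ then P₂; paths through both = C(13, 7)·C(3, 1)·C(4, 2) = 30888. Avoid both = 184756 − 60060 − 77220 + 30888 = 78364.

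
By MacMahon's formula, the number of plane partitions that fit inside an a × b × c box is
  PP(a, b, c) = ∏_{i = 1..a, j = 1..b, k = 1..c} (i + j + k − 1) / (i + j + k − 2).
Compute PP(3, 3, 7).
PP(3, 3, 7) = 108900

Evaluate the triple product over i = 1..3, j = 1..3, k = 1..7. The factors are (2/1) · (3/2) · (4/3) · (5/4) · (6/5) · (7/6) · (8/7) · (3/2) · … (63 factors total). The numerators and denominators telescope so the product is an integer; carrying out the multiplication exactly gives PP(3, 3, 7) = 108900.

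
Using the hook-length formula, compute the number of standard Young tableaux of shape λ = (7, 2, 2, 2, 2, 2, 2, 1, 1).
# SYT of shape (7, 2, 2, 2, 2, 2, 2, 1, 1) = 27159132

Hook-length formula: f^λ = n! / Π hook(c), product over all cells c of the Young diagram. For λ = (7, 2, 2, 2, 2, 2, 2, 1, 1), n = 21 boxes. Hook lengths by row (left-to-right, top-to-bottom): [15, 12, 5, 4, 3, 2, 1]; [9, 6]; [8, 5]; [7, 4]; [6, 3]; [5, 2]; [4, 1]; [2]; [1]. Product of hooks = 1881169920000. So f^λ = 21! / 1881169920000 = 51090942171709440000 / 1881169920000 = 27159132.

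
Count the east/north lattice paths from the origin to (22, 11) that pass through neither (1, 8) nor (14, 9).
Number of paths = 156750624

Inclusion–exclusion. Total paths: C(33, 22) = 193536720. Through P₁: C(9, 1)·C(24, 21) = 18216. Through P₂: C(23, 14)·C(10, 8) = 36773550. Since P₁ is strictly southwest of P₂, a monotone path through both must visit P₁ then P₂; paths through both = C(9, 1)·C(14, 13)·C(10, 8) = 5670. Avoid both = 193536720 − 18216 − 36773550 + 5670 = 156750624.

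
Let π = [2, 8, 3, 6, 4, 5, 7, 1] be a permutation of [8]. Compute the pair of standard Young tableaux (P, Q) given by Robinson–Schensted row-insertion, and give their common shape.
P = [1, 3, 4, 5, 7] / [2] / [6] / [8];  Q = [1, 2, 4, 6, 7] / [3] / [5] / [8];  common shape = (5, 1, 1, 1)

Row-insert the values π_1, π_2, … into P one at a time, bumping the leftmost entry strictly greater than the inserted value down to the next row. The recording tableau Q records, in position (i, j), the step at which that cell was added to P.
  Insert 2 (step 1): P = [2];  Q = [1]
  Insert 8 (step 2): P = [2, 8];  Q = [1, 2]
  Insert 3 (step 3): P = [2, 3] / [8];  Q = [1, 2] / [3]
  Insert 6 (step 4): P = [2, 3, 6] / [8];  Q = [1, 2, 4] / [3]
  Insert 4 (step 5): P = [2, 3, 4] / [6] / [8];  Q = [1, 2, 4] / [3] / [5]
  Insert 5 (step 6): P = [2, 3, 4, 5] / [6] / [8];  Q = [1, 2, 4, 6] / [3] / [5]
  Insert 7 (step 7): P = [2, 3, 4, 5, 7] / [6] / [8];  Q = [1, 2, 4, 6, 7] / [3] / [5]
  Insert 1 (step 8): P = [1, 3, 4, 5, 7] / [2] / [6] / [8];  Q = [1, 2, 4, 6, 7] / [3] / [5] / [8]
Final shape: (5, 1, 1, 1).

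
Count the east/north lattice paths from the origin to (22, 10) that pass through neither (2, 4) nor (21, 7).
Number of paths = 56415030

Inclusion–exclusion. Total paths: C(32, 22) = 64512240. Through P₁: C(6, 2)·C(26, 20) = 3453450. Through P₂: C(28, 21)·C(4, 1) = 4736160. Since P₁ is strictly southwest of P₂, a monotone path through both must visit P₁ then P₂; paths through both = C(6, 2)·C(22, 19)·C(4, 1) = 92400. Avoid both = 64512240 − 3453450 − 4736160 + 92400 = 56415030.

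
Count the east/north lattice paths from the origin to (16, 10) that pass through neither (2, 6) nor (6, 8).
Number of paths = 5055577

Inclusion–exclusion. Total paths: C(26, 16) = 5311735. Through P₁: C(8, 2)·C(18, 14) = 85680. Through P₂: C(14, 6)·C(12, 10) = 198198. Since P₁ is strictly southwest of P₂, a monotone path through both must visit P₁ then P₂; paths through both = C(8, 2)·C(6, 4)·C(12, 10) = 27720. Avoid both = 5311735 − 85680 − 198198 + 27720 = 5055577.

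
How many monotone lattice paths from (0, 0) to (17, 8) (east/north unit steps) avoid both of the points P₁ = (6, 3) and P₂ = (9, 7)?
Number of paths = 638163

Inclusion–exclusion. Total paths: C(25, 17) = 1081575. Through P₁: C(9, 6)·C(16, 11) = 366912. Through P₂: C(16, 9)·C(9, 8) = 102960. Since P₁ is strictly southwest of P₂, a monotone path through both must visit P₁ then P₂; paths through both = C(9, 6)·C(7, 3)·C(9, 8) = 26460. Avoid both = 1081575 − 366912 − 102960 + 26460 = 638163.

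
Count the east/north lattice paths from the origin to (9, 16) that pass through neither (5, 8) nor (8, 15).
Number of paths = 734162

Inclusion–exclusion. Total paths: C(25, 9) = 2042975. Through P₁: C(13, 5)·C(12, 4) = 637065. Through P₂: C(23, 8)·C(2, 1) = 980628. Since P₁ is strictly southwest of P₂, a monotone path through both must visit P₁ then P₂; paths through both = C(13, 5)·C(10, 3)·C(2, 1) = 308880. Avoid both = 2042975 − 637065 − 980628 + 308880 = 734162.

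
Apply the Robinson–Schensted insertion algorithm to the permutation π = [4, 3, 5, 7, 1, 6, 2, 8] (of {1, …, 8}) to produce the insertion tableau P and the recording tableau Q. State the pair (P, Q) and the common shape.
P = [1, 2, 6, 8] / [3, 5] / [4, 7];  Q = [1, 3, 4, 8] / [2, 6] / [5, 7];  common shape = (4, 2, 2)

Row-insert the values π_1, π_2, … into P one at a time, bumping the leftmost entry strictly greater than the inserted value down to the next row. The recording tableau Q records, in position (i, j), the step at which that cell was added to P.
  Insert 4 (step 1): P = [4];  Q = [1]
  Insert 3 (step 2): P = [3] / [4];  Q = [1] / [2]
  Insert 5 (step 3): P = [3, 5] / [4];  Q = [1, 3] / [2]
  Insert 7 (step 4): P = [3, 5, 7] / [4];  Q = [1, 3, 4] / [2]
  Insert 1 (step 5): P = [1, 5, 7] / [3] / [4];  Q = [1, 3, 4] / [2] / [5]
  Insert 6 (step 6): P = [1, 5, 6] / [3, 7] / [4];  Q = [1, 3, 4] / [2, 6] / [5]
  Insert 2 (step 7): P = [1, 2, 6] / [3, 5] / [4, 7];  Q = [1, 3, 4] / [2, 6] / [5, 7]
  Insert 8 (step 8): P = [1, 2, 6, 8] / [3, 5] / [4, 7];  Q = [1, 3, 4, 8] / [2, 6] / [5, 7]
Final shape: (4, 2, 2).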